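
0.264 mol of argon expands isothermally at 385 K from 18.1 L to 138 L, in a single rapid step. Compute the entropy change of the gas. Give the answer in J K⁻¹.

Entropy is a state function, so ΔS_gas depends only on the end states.
For an isothermal ideal gas ΔS_gas = nR ln(V₂/V₁) = 0.264 × 8.314 × ln(138/18.1) = 4.46 J/K.

ΔS_gas = 4.46 J/K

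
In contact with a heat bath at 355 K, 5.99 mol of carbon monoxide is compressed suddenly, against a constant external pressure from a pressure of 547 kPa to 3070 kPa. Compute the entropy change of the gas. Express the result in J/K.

Entropy is a state function, so ΔS_gas depends only on the end states.
For an isothermal ideal gas ΔS_gas = nR ln(P₁/P₂) = 5.99 × 8.314 × ln(547/3070) = -85.9 J/K.

ΔS_gas = -85.9 J/K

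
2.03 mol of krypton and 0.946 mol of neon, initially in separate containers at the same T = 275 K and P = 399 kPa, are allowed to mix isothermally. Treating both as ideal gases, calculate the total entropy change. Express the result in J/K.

ΔS_mix = 15.5 J/K

Mole fractions: x_A = 2.03/2.98 = 0.682, x_B = 0.318.
ΔS_mix = −R(n_A ln x_A + n_B ln x_B) = −8.314 × (2.03 ln 0.682 + 0.946 ln 0.318) = 15.5 J/K.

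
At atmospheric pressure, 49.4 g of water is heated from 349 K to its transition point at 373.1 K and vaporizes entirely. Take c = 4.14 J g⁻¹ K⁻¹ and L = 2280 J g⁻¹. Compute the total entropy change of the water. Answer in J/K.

Warming step: ΔS₁ = m c ln(T_tr/T_i) = 49.4 × 4.14 × ln(373.1/349) = 13.66 J/K.
Phase change: ΔS₂ = +mL/T_tr = 49.4 × 2280 / 373.1 = 301.9 J/K.
ΔS_total = (13.66) + (301.9) = 316 J/K.

ΔS = 316 J/K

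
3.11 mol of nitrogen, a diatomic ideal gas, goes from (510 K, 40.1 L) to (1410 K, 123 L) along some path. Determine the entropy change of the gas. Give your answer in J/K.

ΔS = 94.7 J/K

Entropy is a state function: ΔS = nC_V ln(T₂/T₁) + nR ln(V₂/V₁), with C_V = 5R/2 = 20.79 J mol⁻¹ K⁻¹ for a diatomic ideal gas.
ΔS = 3.11 × [20.79 × ln(1410/510) + 8.314 × ln(123/40.1)] = 94.7 J/K.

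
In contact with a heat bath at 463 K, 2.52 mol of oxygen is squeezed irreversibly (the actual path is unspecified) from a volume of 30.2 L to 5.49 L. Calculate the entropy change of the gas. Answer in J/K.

ΔS_gas = -35.7 J/K

Entropy is a state function, so ΔS_gas depends only on the end states.
For an isothermal ideal gas ΔS_gas = nR ln(V₂/V₁) = 2.52 × 8.314 × ln(5.49/30.2) = -35.7 J/K.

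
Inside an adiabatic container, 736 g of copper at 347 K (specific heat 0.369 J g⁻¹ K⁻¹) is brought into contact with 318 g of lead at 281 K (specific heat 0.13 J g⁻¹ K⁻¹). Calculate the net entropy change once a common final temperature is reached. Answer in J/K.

ΔS_total = 0.758 J/K

Energy balance: T_f = (m₁c₁T₁ + m₂c₂T₂)/(m₁c₁ + m₂c₂) = 338.28 K.
ΔS₁ = m₁c₁ ln(T_f/T₁) = 271.584 × ln(338.28/347) = -6.911 J/K.
ΔS₂ = m₂c₂ ln(T_f/T₂) = 41.34 × ln(338.28/281) = 7.669 J/K.
ΔS_total = -6.911 + 7.669 = 0.758 J/K.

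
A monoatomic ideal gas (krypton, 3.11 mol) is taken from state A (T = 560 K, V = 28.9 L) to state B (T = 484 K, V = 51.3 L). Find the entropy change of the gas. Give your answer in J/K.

ΔS = 9.18 J/K

Entropy is a state function: ΔS = nC_V ln(T₂/T₁) + nR ln(V₂/V₁), with C_V = 3R/2 = 12.47 J mol⁻¹ K⁻¹ for a monoatomic ideal gas.
ΔS = 3.11 × [12.47 × ln(484/560) + 8.314 × ln(51.3/28.9)] = 9.18 J/K.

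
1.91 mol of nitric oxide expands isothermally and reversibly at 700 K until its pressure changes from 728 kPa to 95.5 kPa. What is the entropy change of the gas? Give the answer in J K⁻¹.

For an isothermal ideal gas ΔS_gas = nR ln(P₁/P₂) = 1.91 × 8.314 × ln(728/95.5) = 32.3 J/K.

ΔS_gas = 32.3 J/K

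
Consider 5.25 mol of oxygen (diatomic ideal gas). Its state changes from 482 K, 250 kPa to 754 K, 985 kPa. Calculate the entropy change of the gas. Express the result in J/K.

ΔS = nC_p ln(T₂/T₁) − nR ln(P₂/P₁), with C_p = 7R/2 = 29.1 J mol⁻¹ K⁻¹ for a diatomic ideal gas.
ΔS = 5.25 × [29.1 × ln(754/482) − 8.314 × ln(985/250)] = 8.51 J/K.

ΔS = 8.51 J/K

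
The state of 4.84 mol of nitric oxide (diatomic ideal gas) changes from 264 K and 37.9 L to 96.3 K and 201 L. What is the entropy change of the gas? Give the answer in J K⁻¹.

ΔS = -34.3 J/K

Entropy is a state function: ΔS = nC_V ln(T₂/T₁) + nR ln(V₂/V₁), with C_V = 5R/2 = 20.79 J mol⁻¹ K⁻¹ for a diatomic ideal gas.
ΔS = 4.84 × [20.79 × ln(96.3/264) + 8.314 × ln(201/37.9)] = -34.3 J/K.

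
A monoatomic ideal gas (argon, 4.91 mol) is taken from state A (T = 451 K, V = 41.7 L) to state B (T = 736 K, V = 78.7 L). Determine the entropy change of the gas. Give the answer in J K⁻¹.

ΔS = 55.9 J/K

Entropy is a state function: ΔS = nC_V ln(T₂/T₁) + nR ln(V₂/V₁), with C_V = 3R/2 = 12.47 J mol⁻¹ K⁻¹ for a monoatomic ideal gas.
ΔS = 4.91 × [12.47 × ln(736/451) + 8.314 × ln(78.7/41.7)] = 55.9 J/K.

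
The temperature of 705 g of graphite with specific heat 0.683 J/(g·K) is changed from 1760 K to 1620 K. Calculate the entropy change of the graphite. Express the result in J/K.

ΔS = ∫dQ_rev/T = m c ln(T₂/T₁) = 705 × 0.683 × ln(1620/1760) = -39.9 J/K.

ΔS = -39.9 J/K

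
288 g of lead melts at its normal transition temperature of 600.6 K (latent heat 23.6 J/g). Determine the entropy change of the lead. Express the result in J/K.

ΔS = 11.3 J/K

Heat absorbed by the substance: Q = mL = 288 × 23.6 = 6796.8 J.
At constant T, ΔS = Q_rev/T = 6796.8 / 600.6 = 11.3 J/K.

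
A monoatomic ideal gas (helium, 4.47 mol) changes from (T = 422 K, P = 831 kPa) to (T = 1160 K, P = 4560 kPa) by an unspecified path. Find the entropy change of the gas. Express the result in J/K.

ΔS = 30.7 J/K

ΔS = nC_p ln(T₂/T₁) − nR ln(P₂/P₁), with C_p = 5R/2 = 20.79 J mol⁻¹ K⁻¹ for a monoatomic ideal gas.
ΔS = 4.47 × [20.79 × ln(1160/422) − 8.314 × ln(4560/831)] = 30.7 J/K.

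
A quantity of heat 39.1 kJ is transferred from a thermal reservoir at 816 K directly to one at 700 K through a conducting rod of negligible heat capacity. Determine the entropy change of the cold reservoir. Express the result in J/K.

The cold reservoir gains heat Q, so ΔS_cold = +Q/T_C = 39100/700 = 55.9 J/K.

ΔS_cold = 55.9 J/K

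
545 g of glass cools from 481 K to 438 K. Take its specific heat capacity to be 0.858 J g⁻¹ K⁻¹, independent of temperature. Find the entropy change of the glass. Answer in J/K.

ΔS = -43.8 J/K

ΔS = ∫dQ_rev/T = m c ln(T₂/T₁) = 545 × 0.858 × ln(438/481) = -43.8 J/K.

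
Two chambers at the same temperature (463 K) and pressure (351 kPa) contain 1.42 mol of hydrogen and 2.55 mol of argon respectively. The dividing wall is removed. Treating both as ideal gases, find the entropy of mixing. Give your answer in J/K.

ΔS_mix = 21.5 J/K

Mole fractions: x_A = 1.42/3.97 = 0.358, x_B = 0.642.
ΔS_mix = −R(n_A ln x_A + n_B ln x_B) = −8.314 × (1.42 ln 0.358 + 2.55 ln 0.642) = 21.5 J/K.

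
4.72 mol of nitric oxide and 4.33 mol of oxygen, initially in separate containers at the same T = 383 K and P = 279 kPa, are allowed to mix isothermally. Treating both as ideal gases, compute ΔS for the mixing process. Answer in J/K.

Mole fractions: x_A = 4.72/9.05 = 0.522, x_B = 0.478.
ΔS_mix = −R(n_A ln x_A + n_B ln x_B) = −8.314 × (4.72 ln 0.522 + 4.33 ln 0.478) = 52.1 J/K.

ΔS_mix = 52.1 J/K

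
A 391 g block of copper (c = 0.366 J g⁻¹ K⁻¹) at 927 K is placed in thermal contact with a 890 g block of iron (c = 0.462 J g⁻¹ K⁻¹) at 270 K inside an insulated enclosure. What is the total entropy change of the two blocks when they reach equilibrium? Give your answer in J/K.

ΔS_total = 93.7 J/K

Energy balance: T_f = (m₁c₁T₁ + m₂c₂T₂)/(m₁c₁ + m₂c₂) = 439.62 K.
ΔS₁ = m₁c₁ ln(T_f/T₁) = 143.106 × ln(439.62/927) = -106.8 J/K.
ΔS₂ = m₂c₂ ln(T_f/T₂) = 411.18 × ln(439.62/270) = 200.5 J/K.
ΔS_total = -106.8 + 200.5 = 93.7 J/K.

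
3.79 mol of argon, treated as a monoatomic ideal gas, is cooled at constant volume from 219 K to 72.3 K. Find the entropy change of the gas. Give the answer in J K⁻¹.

ΔS = -52.4 J/K

At constant volume, ΔS = nC_V ln(T₂/T₁) with C_V = 3R/2 = 12.47 J mol⁻¹ K⁻¹.
ΔS = 3.79 × 12.47 × ln(72.3/219) = -52.4 J/K.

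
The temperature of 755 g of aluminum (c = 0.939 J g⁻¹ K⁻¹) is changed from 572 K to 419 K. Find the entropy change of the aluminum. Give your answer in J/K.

ΔS = ∫dQ_rev/T = m c ln(T₂/T₁) = 755 × 0.939 × ln(419/572) = -221 J/K.

ΔS = -221 J/K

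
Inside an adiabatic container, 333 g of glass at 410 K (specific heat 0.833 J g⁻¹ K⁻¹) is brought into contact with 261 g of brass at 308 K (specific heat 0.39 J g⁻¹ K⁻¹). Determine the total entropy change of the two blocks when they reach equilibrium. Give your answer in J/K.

ΔS_total = 2.91 J/K

Energy balance: T_f = (m₁c₁T₁ + m₂c₂T₂)/(m₁c₁ + m₂c₂) = 382.62 K.
ΔS₁ = m₁c₁ ln(T_f/T₁) = 277.389 × ln(382.62/410) = -19.17 J/K.
ΔS₂ = m₂c₂ ln(T_f/T₂) = 101.79 × ln(382.62/308) = 22.08 J/K.
ΔS_total = -19.17 + 22.08 = 2.91 J/K.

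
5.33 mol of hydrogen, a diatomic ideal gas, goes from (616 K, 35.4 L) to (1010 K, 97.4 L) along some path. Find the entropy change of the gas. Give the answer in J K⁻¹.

ΔS = 99.6 J/K

Entropy is a state function: ΔS = nC_V ln(T₂/T₁) + nR ln(V₂/V₁), with C_V = 5R/2 = 20.79 J mol⁻¹ K⁻¹ for a diatomic ideal gas.
ΔS = 5.33 × [20.79 × ln(1010/616) + 8.314 × ln(97.4/35.4)] = 99.6 J/K.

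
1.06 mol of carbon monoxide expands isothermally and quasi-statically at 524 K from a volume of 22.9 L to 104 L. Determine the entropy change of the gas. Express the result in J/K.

For an isothermal ideal gas ΔS_gas = nR ln(V₂/V₁) = 1.06 × 8.314 × ln(104/22.9) = 13.3 J/K.

ΔS_gas = 13.3 J/K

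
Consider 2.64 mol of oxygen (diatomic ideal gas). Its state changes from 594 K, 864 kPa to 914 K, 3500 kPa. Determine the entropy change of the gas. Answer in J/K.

ΔS = nC_p ln(T₂/T₁) − nR ln(P₂/P₁), with C_p = 7R/2 = 29.1 J mol⁻¹ K⁻¹ for a diatomic ideal gas.
ΔS = 2.64 × [29.1 × ln(914/594) − 8.314 × ln(3500/864)] = 2.4 J/K.

ΔS = 2.4 J/K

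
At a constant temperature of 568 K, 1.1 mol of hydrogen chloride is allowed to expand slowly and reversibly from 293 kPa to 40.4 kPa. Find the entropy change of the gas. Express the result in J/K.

For an isothermal ideal gas ΔS_gas = nR ln(P₁/P₂) = 1.1 × 8.314 × ln(293/40.4) = 18.1 J/K.

ΔS_gas = 18.1 J/K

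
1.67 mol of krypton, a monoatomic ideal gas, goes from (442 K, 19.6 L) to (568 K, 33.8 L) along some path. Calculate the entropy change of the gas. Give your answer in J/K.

ΔS = 12.8 J/K

Entropy is a state function: ΔS = nC_V ln(T₂/T₁) + nR ln(V₂/V₁), with C_V = 3R/2 = 12.47 J mol⁻¹ K⁻¹ for a monoatomic ideal gas.
ΔS = 1.67 × [12.47 × ln(568/442) + 8.314 × ln(33.8/19.6)] = 12.8 J/K.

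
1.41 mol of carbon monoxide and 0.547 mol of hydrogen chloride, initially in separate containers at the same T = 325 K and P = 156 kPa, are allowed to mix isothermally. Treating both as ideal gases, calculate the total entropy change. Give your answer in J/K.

ΔS_mix = 9.64 J/K

Mole fractions: x_A = 1.41/1.96 = 0.72, x_B = 0.28.
ΔS_mix = −R(n_A ln x_A + n_B ln x_B) = −8.314 × (1.41 ln 0.72 + 0.547 ln 0.28) = 9.64 J/K.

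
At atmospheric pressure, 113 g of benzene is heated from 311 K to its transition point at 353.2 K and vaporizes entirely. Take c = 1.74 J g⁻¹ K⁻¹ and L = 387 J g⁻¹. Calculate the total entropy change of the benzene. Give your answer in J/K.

ΔS = 149 J/K

Warming step: ΔS₁ = m c ln(T_tr/T_i) = 113 × 1.74 × ln(353.2/311) = 25.02 J/K.
Phase change: ΔS₂ = +mL/T_tr = 113 × 387 / 353.2 = 123.8 J/K.
ΔS_total = (25.02) + (123.8) = 149 J/K.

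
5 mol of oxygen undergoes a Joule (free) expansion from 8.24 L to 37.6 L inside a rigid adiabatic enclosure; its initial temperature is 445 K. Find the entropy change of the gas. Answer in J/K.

No heat is exchanged and no work is done, so the ideal-gas temperature stays constant.
Entropy is a state function; using a reversible isothermal path, ΔS_gas = nR ln(V₂/V₁) = 5 × 8.314 × ln(37.6/8.24) = 63.1 J/K.

ΔS_gas = 63.1 J/K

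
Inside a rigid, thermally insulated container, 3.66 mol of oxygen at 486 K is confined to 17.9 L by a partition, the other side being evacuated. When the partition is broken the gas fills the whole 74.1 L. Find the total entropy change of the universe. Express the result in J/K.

ΔS_universe = 43.2 J/K

No heat is exchanged and no work is done, so the ideal-gas temperature stays constant.
Entropy is a state function; using a reversible isothermal path, ΔS_gas = nR ln(V₂/V₁) = 3.66 × 8.314 × ln(74.1/17.9) = 43.2 J/K.
The insulated surroundings exchange no heat, so ΔS_surr = 0 and ΔS_universe = ΔS_gas.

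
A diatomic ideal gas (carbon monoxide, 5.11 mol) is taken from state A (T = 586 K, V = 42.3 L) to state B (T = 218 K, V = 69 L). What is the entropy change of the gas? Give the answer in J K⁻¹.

ΔS = -84.2 J/K

Entropy is a state function: ΔS = nC_V ln(T₂/T₁) + nR ln(V₂/V₁), with C_V = 5R/2 = 20.79 J mol⁻¹ K⁻¹ for a diatomic ideal gas.
ΔS = 5.11 × [20.79 × ln(218/586) + 8.314 × ln(69/42.3)] = -84.2 J/K.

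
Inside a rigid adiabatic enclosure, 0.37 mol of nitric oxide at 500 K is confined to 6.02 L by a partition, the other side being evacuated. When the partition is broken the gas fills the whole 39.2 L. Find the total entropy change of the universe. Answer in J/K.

For an ideal gas in free expansion Q = 0 and W = 0, so T is unchanged.
Entropy is a state function; using a reversible isothermal path, ΔS_gas = nR ln(V₂/V₁) = 0.37 × 8.314 × ln(39.2/6.02) = 5.76 J/K.
The insulated surroundings exchange no heat, so ΔS_surr = 0 and ΔS_universe = ΔS_gas.

ΔS_universe = 5.76 J/K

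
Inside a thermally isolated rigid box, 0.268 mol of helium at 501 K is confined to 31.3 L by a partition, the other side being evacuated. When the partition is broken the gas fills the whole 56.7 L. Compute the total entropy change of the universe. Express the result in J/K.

ΔS_universe = 1.32 J/K

No heat is exchanged and no work is done, so the ideal-gas temperature stays constant.
Entropy is a state function; using a reversible isothermal path, ΔS_gas = nR ln(V₂/V₁) = 0.268 × 8.314 × ln(56.7/31.3) = 1.32 J/K.
The insulated surroundings exchange no heat, so ΔS_surr = 0 and ΔS_universe = ΔS_gas.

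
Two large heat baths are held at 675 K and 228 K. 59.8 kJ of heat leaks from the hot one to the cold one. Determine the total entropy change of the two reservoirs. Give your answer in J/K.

ΔS_total = 174 J/K

ΔS_hot = −Q/T_H = −59800/675 = -88.59 J/K and ΔS_cold = +Q/T_C = 59800/228 = 262.3 J/K.
ΔS_total = -88.59 + 262.3 = 174 J/K, positive as the second law requires.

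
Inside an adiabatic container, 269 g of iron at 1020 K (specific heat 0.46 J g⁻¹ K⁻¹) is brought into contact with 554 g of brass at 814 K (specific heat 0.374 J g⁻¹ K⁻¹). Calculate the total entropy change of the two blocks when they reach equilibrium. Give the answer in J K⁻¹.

Energy balance: T_f = (m₁c₁T₁ + m₂c₂T₂)/(m₁c₁ + m₂c₂) = 891.03 K.
ΔS₁ = m₁c₁ ln(T_f/T₁) = 123.74 × ln(891.03/1020) = -16.7278 J/K.
ΔS₂ = m₂c₂ ln(T_f/T₂) = 207.196 × ln(891.03/814) = 18.7331 J/K.
ΔS_total = -16.7278 + 18.7331 = 2.01 J/K.

ΔS_total = 2.01 J/K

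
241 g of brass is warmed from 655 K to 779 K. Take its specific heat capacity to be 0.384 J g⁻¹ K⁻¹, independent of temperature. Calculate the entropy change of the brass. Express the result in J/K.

ΔS = ∫dQ_rev/T = m c ln(T₂/T₁) = 241 × 0.384 × ln(779/655) = 16 J/K.

ΔS = 16 J/K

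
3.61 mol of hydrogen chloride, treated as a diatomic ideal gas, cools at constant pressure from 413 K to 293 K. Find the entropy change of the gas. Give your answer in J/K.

ΔS = -36.1 J/K

At constant pressure, ΔS = nC_p ln(T₂/T₁) with C_p = 7R/2 = 29.1 J mol⁻¹ K⁻¹.
ΔS = 3.61 × 29.1 × ln(293/413) = -36.1 J/K.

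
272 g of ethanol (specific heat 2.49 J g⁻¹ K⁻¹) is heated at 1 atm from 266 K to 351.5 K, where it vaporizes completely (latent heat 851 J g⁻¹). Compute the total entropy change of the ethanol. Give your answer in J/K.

Warming step: ΔS₁ = m c ln(T_tr/T_i) = 272 × 2.49 × ln(351.5/266) = 188.8 J/K.
Phase change: ΔS₂ = +mL/T_tr = 272 × 851 / 351.5 = 658.5 J/K.
ΔS_total = (188.8) + (658.5) = 847 J/K.

ΔS = 847 J/K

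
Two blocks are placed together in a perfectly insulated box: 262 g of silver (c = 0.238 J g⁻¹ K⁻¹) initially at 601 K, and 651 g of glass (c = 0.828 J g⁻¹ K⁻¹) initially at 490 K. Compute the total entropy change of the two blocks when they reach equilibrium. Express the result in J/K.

ΔS_total = 1.23 J/K

Energy balance: T_f = (m₁c₁T₁ + m₂c₂T₂)/(m₁c₁ + m₂c₂) = 501.51 K.
ΔS₁ = m₁c₁ ln(T_f/T₁) = 62.356 × ln(501.51/601) = -11.28 J/K.
ΔS₂ = m₂c₂ ln(T_f/T₂) = 539.028 × ln(501.51/490) = 12.51 J/K.
ΔS_total = -11.28 + 12.51 = 1.23 J/K.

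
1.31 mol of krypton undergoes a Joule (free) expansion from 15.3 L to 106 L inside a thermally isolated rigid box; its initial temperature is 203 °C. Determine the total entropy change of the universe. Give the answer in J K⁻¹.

No heat is exchanged and no work is done, so the ideal-gas temperature stays constant.
Entropy is a state function; using a reversible isothermal path, ΔS_gas = nR ln(V₂/V₁) = 1.31 × 8.314 × ln(106/15.3) = 21.1 J/K.
The insulated surroundings exchange no heat, so ΔS_surr = 0 and ΔS_universe = ΔS_gas.

ΔS_universe = 21.1 J/K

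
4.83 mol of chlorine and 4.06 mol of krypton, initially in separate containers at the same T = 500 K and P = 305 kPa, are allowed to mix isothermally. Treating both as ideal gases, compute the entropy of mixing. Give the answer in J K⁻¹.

ΔS_mix = 51 J/K

Mole fractions: x_A = 4.83/8.89 = 0.543, x_B = 0.457.
ΔS_mix = −R(n_A ln x_A + n_B ln x_B) = −8.314 × (4.83 ln 0.543 + 4.06 ln 0.457) = 51 J/K.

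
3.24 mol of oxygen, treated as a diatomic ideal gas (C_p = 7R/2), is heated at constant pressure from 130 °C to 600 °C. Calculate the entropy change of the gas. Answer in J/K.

ΔS = 72.9 J/K

In kelvin: T₁ = 403.15 K, T₂ = 873.15 K. At constant pressure, ΔS = nC_p ln(T₂/T₁) with C_p = 7R/2 = 29.1 J mol⁻¹ K⁻¹.
ΔS = 3.24 × 29.1 × ln(873.15/403.15) = 72.9 J/K.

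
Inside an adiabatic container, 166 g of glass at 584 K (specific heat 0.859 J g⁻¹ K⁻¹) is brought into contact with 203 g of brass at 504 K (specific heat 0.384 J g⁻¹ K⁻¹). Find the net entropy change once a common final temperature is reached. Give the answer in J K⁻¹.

Energy balance: T_f = (m₁c₁T₁ + m₂c₂T₂)/(m₁c₁ + m₂c₂) = 555.72 K.
ΔS₁ = m₁c₁ ln(T_f/T₁) = 142.594 × ln(555.72/584) = -7.077 J/K.
ΔS₂ = m₂c₂ ln(T_f/T₂) = 77.952 × ln(555.72/504) = 7.616 J/K.
ΔS_total = -7.077 + 7.616 = 0.539 J/K.

ΔS_total = 0.539 J/K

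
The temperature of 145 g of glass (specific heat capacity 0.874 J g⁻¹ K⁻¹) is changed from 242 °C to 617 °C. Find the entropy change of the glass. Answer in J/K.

ΔS = 69.3 J/K

In kelvin: T₁ = 515.15 K, T₂ = 890.15 K. ΔS = ∫dQ_rev/T = m c ln(T₂/T₁) = 145 × 0.874 × ln(890.15/515.15) = 69.3 J/K.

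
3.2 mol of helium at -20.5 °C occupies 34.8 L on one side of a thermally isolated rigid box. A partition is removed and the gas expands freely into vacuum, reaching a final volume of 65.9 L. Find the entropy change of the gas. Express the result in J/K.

ΔS_gas = 17 J/K

No heat is exchanged and no work is done, so the ideal-gas temperature stays constant.
Entropy is a state function; using a reversible isothermal path, ΔS_gas = nR ln(V₂/V₁) = 3.2 × 8.314 × ln(65.9/34.8) = 17 J/K.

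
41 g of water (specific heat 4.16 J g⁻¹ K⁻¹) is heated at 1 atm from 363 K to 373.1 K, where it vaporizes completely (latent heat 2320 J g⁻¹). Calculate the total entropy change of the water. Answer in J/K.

Warming step: ΔS₁ = m c ln(T_tr/T_i) = 41 × 4.16 × ln(373.1/363) = 4.681 J/K.
Phase change: ΔS₂ = +mL/T_tr = 41 × 2320 / 373.1 = 254.9 J/K.
ΔS_total = (4.681) + (254.9) = 260 J/K.

ΔS = 260 J/K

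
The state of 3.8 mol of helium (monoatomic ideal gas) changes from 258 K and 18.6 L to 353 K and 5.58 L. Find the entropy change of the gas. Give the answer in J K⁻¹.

Entropy is a state function: ΔS = nC_V ln(T₂/T₁) + nR ln(V₂/V₁), with C_V = 3R/2 = 12.47 J mol⁻¹ K⁻¹ for a monoatomic ideal gas.
ΔS = 3.8 × [12.47 × ln(353/258) + 8.314 × ln(5.58/18.6)] = -23.2 J/K.

ΔS = -23.2 J/K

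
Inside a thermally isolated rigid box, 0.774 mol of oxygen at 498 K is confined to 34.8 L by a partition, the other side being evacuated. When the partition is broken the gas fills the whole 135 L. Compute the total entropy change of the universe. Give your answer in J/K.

ΔS_universe = 8.72 J/K

No heat is exchanged and no work is done, so the ideal-gas temperature stays constant.
Entropy is a state function; using a reversible isothermal path, ΔS_gas = nR ln(V₂/V₁) = 0.774 × 8.314 × ln(135/34.8) = 8.72 J/K.
The insulated surroundings exchange no heat, so ΔS_surr = 0 and ΔS_universe = ΔS_gas.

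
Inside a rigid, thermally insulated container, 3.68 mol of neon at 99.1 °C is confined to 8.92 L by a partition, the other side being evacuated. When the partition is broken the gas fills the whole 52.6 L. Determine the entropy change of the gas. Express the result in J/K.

No heat is exchanged and no work is done, so the ideal-gas temperature stays constant.
Entropy is a state function; using a reversible isothermal path, ΔS_gas = nR ln(V₂/V₁) = 3.68 × 8.314 × ln(52.6/8.92) = 54.3 J/K.

ΔS_gas = 54.3 J/K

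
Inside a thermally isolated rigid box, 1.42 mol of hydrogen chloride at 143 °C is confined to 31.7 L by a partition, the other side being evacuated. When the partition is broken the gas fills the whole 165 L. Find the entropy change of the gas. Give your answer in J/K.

ΔS_gas = 19.5 J/K

No heat is exchanged and no work is done, so the ideal-gas temperature stays constant.
Entropy is a state function; using a reversible isothermal path, ΔS_gas = nR ln(V₂/V₁) = 1.42 × 8.314 × ln(165/31.7) = 19.5 J/K.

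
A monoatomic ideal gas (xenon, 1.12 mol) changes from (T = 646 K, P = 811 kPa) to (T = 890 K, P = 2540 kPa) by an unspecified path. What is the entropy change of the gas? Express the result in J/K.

ΔS = -3.17 J/K

ΔS = nC_p ln(T₂/T₁) − nR ln(P₂/P₁), with C_p = 5R/2 = 20.79 J mol⁻¹ K⁻¹ for a monoatomic ideal gas.
ΔS = 1.12 × [20.79 × ln(890/646) − 8.314 × ln(2540/811)] = -3.17 J/K.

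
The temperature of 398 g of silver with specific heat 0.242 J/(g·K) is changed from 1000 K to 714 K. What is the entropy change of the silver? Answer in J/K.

ΔS = ∫dQ_rev/T = m c ln(T₂/T₁) = 398 × 0.242 × ln(714/1000) = -32.4 J/K.

ΔS = -32.4 J/K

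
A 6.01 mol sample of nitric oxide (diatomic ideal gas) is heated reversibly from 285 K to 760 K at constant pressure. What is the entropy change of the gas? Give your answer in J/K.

ΔS = 172 J/K

At constant pressure, ΔS = nC_p ln(T₂/T₁) with C_p = 7R/2 = 29.1 J mol⁻¹ K⁻¹.
ΔS = 6.01 × 29.1 × ln(760/285) = 172 J/K.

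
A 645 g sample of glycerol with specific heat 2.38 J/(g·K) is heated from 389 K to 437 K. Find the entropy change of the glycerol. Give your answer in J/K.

ΔS = ∫dQ_rev/T = m c ln(T₂/T₁) = 645 × 2.38 × ln(437/389) = 179 J/K.

ΔS = 179 J/K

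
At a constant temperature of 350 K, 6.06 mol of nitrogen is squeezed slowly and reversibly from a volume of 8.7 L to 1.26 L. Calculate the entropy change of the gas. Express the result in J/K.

For an isothermal ideal gas ΔS_gas = nR ln(V₂/V₁) = 6.06 × 8.314 × ln(1.26/8.7) = -97.4 J/K.

ΔS_gas = -97.4 J/K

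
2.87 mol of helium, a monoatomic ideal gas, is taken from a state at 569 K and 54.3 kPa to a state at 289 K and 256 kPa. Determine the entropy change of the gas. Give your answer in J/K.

ΔS = -77.4 J/K

ΔS = nC_p ln(T₂/T₁) − nR ln(P₂/P₁), with C_p = 5R/2 = 20.79 J mol⁻¹ K⁻¹ for a monoatomic ideal gas.
ΔS = 2.87 × [20.79 × ln(289/569) − 8.314 × ln(256/54.3)] = -77.4 J/K.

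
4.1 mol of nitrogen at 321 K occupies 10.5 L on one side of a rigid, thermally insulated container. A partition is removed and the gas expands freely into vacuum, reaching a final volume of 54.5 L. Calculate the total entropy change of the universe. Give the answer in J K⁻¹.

For an ideal gas in free expansion Q = 0 and W = 0, so T is unchanged.
Entropy is a state function; using a reversible isothermal path, ΔS_gas = nR ln(V₂/V₁) = 4.1 × 8.314 × ln(54.5/10.5) = 56.1 J/K.
The insulated surroundings exchange no heat, so ΔS_surr = 0 and ΔS_universe = ΔS_gas.

ΔS_universe = 56.1 J/K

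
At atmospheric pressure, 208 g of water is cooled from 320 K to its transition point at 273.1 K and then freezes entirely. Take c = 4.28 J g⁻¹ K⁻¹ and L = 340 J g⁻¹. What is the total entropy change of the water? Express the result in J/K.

ΔS = -400 J/K

Cooling step: ΔS₁ = m c ln(T_tr/T_i) = 208 × 4.28 × ln(273.1/320) = -141.1 J/K.
Phase change: ΔS₂ = −mL/T_tr = −208 × 340 / 273.1 = -259 J/K.
ΔS_total = (-141.1) + (-259) = -400 J/K.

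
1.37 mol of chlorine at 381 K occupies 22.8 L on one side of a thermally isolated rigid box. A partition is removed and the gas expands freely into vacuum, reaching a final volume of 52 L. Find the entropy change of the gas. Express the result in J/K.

ΔS_gas = 9.39 J/K

No heat is exchanged and no work is done, so the ideal-gas temperature stays constant.
Entropy is a state function; using a reversible isothermal path, ΔS_gas = nR ln(V₂/V₁) = 1.37 × 8.314 × ln(52/22.8) = 9.39 J/K.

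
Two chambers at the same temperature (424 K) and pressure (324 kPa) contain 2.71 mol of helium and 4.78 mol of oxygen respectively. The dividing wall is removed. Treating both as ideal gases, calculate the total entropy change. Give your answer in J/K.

Mole fractions: x_A = 2.71/7.49 = 0.362, x_B = 0.638.
ΔS_mix = −R(n_A ln x_A + n_B ln x_B) = −8.314 × (2.71 ln 0.362 + 4.78 ln 0.638) = 40.8 J/K.

ΔS_mix = 40.8 J/K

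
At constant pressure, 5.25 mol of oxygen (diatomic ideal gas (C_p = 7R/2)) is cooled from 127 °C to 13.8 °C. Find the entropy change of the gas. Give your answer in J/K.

ΔS = -50.8 J/K

In kelvin: T₁ = 400.15 K, T₂ = 286.95 K. At constant pressure, ΔS = nC_p ln(T₂/T₁) with C_p = 7R/2 = 29.1 J mol⁻¹ K⁻¹.
ΔS = 5.25 × 29.1 × ln(286.95/400.15) = -50.8 J/K.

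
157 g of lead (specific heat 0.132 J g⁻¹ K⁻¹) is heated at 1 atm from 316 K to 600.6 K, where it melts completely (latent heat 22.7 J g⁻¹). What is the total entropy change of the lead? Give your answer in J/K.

ΔS = 19.2 J/K

Warming step: ΔS₁ = m c ln(T_tr/T_i) = 157 × 0.132 × ln(600.6/316) = 13.31 J/K.
Phase change: ΔS₂ = +mL/T_tr = 157 × 22.7 / 600.6 = 5.934 J/K.
ΔS_total = (13.31) + (5.934) = 19.2 J/K.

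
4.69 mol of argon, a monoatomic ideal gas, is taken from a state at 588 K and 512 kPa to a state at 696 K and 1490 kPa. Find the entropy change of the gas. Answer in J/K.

ΔS = -25.2 J/K

ΔS = nC_p ln(T₂/T₁) − nR ln(P₂/P₁), with C_p = 5R/2 = 20.79 J mol⁻¹ K⁻¹ for a monoatomic ideal gas.
ΔS = 4.69 × [20.79 × ln(696/588) − 8.314 × ln(1490/512)] = -25.2 J/K.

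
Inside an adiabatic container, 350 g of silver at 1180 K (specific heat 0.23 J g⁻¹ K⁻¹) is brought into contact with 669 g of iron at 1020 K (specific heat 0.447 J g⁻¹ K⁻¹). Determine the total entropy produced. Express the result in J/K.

ΔS_total = 0.692 J/K

Energy balance: T_f = (m₁c₁T₁ + m₂c₂T₂)/(m₁c₁ + m₂c₂) = 1053.9 K.
ΔS₁ = m₁c₁ ln(T_f/T₁) = 80.5 × ln(1053.9/1180) = -9.095 J/K.
ΔS₂ = m₂c₂ ln(T_f/T₂) = 299.043 × ln(1053.9/1020) = 9.787 J/K.
ΔS_total = -9.095 + 9.787 = 0.692 J/K.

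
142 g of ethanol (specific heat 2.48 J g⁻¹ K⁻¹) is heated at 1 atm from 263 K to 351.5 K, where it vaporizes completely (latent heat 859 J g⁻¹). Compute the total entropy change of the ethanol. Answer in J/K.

Warming step: ΔS₁ = m c ln(T_tr/T_i) = 142 × 2.48 × ln(351.5/263) = 102.1 J/K.
Phase change: ΔS₂ = +mL/T_tr = 142 × 859 / 351.5 = 347 J/K.
ΔS_total = (102.1) + (347) = 449 J/K.

ΔS = 449 J/K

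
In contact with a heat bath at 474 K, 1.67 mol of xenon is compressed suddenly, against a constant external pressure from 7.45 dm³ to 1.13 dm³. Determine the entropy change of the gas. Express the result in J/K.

ΔS_gas = -26.2 J/K

Entropy is a state function, so ΔS_gas depends only on the end states.
For an isothermal ideal gas ΔS_gas = nR ln(V₂/V₁) = 1.67 × 8.314 × ln(1.13/7.45) = -26.2 J/K.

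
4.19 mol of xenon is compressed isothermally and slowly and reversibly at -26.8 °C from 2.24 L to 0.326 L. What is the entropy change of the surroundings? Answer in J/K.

For an isothermal ideal gas ΔS_gas = nR ln(V₂/V₁) = 4.19 × 8.314 × ln(0.326/2.24) = -67.1 J/K.
The process is reversible, so ΔS_surr = −ΔS_gas = 67.1 J/K and ΔS_universe = 0.

ΔS_surr = 67.1 J/K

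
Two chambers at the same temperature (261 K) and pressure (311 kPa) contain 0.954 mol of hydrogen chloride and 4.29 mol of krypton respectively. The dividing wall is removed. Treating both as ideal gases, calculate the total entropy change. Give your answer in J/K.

Mole fractions: x_A = 0.954/5.24 = 0.182, x_B = 0.818.
ΔS_mix = −R(n_A ln x_A + n_B ln x_B) = −8.314 × (0.954 ln 0.182 + 4.29 ln 0.818) = 20.7 J/K.

ΔS_mix = 20.7 J/K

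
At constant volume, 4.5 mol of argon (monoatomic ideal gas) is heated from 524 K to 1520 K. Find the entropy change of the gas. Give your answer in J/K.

ΔS = 59.8 J/K

At constant volume, ΔS = nC_V ln(T₂/T₁) with C_V = 3R/2 = 12.47 J mol⁻¹ K⁻¹.
ΔS = 4.5 × 12.47 × ln(1520/524) = 59.8 J/K.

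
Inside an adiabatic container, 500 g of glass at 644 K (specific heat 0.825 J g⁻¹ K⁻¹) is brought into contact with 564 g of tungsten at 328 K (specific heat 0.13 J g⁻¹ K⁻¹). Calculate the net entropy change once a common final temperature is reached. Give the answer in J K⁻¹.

ΔS_total = 12.1 J/K

Energy balance: T_f = (m₁c₁T₁ + m₂c₂T₂)/(m₁c₁ + m₂c₂) = 596.31 K.
ΔS₁ = m₁c₁ ln(T_f/T₁) = 412.5 × ln(596.31/644) = -31.74 J/K.
ΔS₂ = m₂c₂ ln(T_f/T₂) = 73.32 × ln(596.31/328) = 43.83 J/K.
ΔS_total = -31.74 + 43.83 = 12.1 J/K.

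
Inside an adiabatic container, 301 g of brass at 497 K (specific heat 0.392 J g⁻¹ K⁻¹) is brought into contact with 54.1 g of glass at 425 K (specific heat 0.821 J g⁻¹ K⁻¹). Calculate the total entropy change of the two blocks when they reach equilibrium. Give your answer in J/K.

Energy balance: T_f = (m₁c₁T₁ + m₂c₂T₂)/(m₁c₁ + m₂c₂) = 477.31 K.
ΔS₁ = m₁c₁ ln(T_f/T₁) = 117.992 × ln(477.31/497) = -4.77 J/K.
ΔS₂ = m₂c₂ ln(T_f/T₂) = 44.4161 × ln(477.31/425) = 5.156 J/K.
ΔS_total = -4.77 + 5.156 = 0.386 J/K.

ΔS_total = 0.386 J/K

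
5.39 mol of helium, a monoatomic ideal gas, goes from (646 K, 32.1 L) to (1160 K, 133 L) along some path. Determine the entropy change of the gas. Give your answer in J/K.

Entropy is a state function: ΔS = nC_V ln(T₂/T₁) + nR ln(V₂/V₁), with C_V = 3R/2 = 12.47 J mol⁻¹ K⁻¹ for a monoatomic ideal gas.
ΔS = 5.39 × [12.47 × ln(1160/646) + 8.314 × ln(133/32.1)] = 103 J/K.

ΔS = 103 J/K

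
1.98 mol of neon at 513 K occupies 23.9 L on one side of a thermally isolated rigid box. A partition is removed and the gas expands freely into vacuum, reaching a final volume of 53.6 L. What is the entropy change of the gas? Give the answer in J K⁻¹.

ΔS_gas = 13.3 J/K

For an ideal gas in free expansion Q = 0 and W = 0, so T is unchanged.
Entropy is a state function; using a reversible isothermal path, ΔS_gas = nR ln(V₂/V₁) = 1.98 × 8.314 × ln(53.6/23.9) = 13.3 J/K.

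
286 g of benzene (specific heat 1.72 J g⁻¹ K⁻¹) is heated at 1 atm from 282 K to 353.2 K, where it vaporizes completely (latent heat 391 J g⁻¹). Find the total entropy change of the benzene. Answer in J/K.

Warming step: ΔS₁ = m c ln(T_tr/T_i) = 286 × 1.72 × ln(353.2/282) = 110.7 J/K.
Phase change: ΔS₂ = +mL/T_tr = 286 × 391 / 353.2 = 316.6 J/K.
ΔS_total = (110.7) + (316.6) = 427 J/K.

ΔS = 427 J/K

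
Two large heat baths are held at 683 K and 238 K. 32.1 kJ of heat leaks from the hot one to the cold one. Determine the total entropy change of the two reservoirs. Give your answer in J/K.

ΔS_hot = −Q/T_H = −32100/683 = -47 J/K and ΔS_cold = +Q/T_C = 32100/238 = 134.9 J/K.
ΔS_total = -47 + 134.9 = 87.9 J/K, positive as the second law requires.

ΔS_total = 87.9 J/K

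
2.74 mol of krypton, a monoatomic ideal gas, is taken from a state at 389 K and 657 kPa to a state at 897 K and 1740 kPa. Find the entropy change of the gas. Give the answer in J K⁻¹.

ΔS = 25.4 J/K

ΔS = nC_p ln(T₂/T₁) − nR ln(P₂/P₁), with C_p = 5R/2 = 20.79 J mol⁻¹ K⁻¹ for a monoatomic ideal gas.
ΔS = 2.74 × [20.79 × ln(897/389) − 8.314 × ln(1740/657)] = 25.4 J/K.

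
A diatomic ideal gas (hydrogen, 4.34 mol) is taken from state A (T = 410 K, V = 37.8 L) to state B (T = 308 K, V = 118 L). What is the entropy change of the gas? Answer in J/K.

Entropy is a state function: ΔS = nC_V ln(T₂/T₁) + nR ln(V₂/V₁), with C_V = 5R/2 = 20.79 J mol⁻¹ K⁻¹ for a diatomic ideal gas.
ΔS = 4.34 × [20.79 × ln(308/410) + 8.314 × ln(118/37.8)] = 15.3 J/K.

ΔS = 15.3 J/K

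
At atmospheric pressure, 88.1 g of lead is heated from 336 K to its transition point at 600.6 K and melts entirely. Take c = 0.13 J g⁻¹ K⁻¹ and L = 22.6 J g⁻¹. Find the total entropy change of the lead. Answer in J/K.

ΔS = 9.97 J/K

Warming step: ΔS₁ = m c ln(T_tr/T_i) = 88.1 × 0.13 × ln(600.6/336) = 6.652 J/K.
Phase change: ΔS₂ = +mL/T_tr = 88.1 × 22.6 / 600.6 = 3.315 J/K.
ΔS_total = (6.652) + (3.315) = 9.97 J/K.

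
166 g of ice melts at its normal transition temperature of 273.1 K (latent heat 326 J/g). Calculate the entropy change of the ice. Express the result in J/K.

ΔS = 198 J/K

Heat absorbed by the substance: Q = mL = 166 × 326 = 54116 J.
At constant T, ΔS = Q_rev/T = 54116 / 273.1 = 198 J/K.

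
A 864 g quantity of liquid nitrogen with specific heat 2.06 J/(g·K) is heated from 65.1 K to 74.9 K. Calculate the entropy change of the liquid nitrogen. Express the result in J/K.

ΔS = ∫dQ_rev/T = m c ln(T₂/T₁) = 864 × 2.06 × ln(74.9/65.1) = 250 J/K.

ΔS = 250 J/K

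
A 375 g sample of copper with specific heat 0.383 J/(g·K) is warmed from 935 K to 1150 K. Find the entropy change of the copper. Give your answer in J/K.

ΔS = 29.7 J/K

ΔS = ∫dQ_rev/T = m c ln(T₂/T₁) = 375 × 0.383 × ln(1150/935) = 29.7 J/K.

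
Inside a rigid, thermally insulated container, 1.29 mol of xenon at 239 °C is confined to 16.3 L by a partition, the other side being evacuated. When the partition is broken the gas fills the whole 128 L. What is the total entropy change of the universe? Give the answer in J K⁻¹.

ΔS_universe = 22.1 J/K

For an ideal gas in free expansion Q = 0 and W = 0, so T is unchanged.
Entropy is a state function; using a reversible isothermal path, ΔS_gas = nR ln(V₂/V₁) = 1.29 × 8.314 × ln(128/16.3) = 22.1 J/K.
The insulated surroundings exchange no heat, so ΔS_surr = 0 and ΔS_universe = ΔS_gas.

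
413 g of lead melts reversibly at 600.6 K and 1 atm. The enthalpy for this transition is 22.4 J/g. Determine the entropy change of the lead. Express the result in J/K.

Heat absorbed by the substance: Q = mL = 413 × 22.4 = 9251.2 J.
At constant T, ΔS = Q_rev/T = 9251.2 / 600.6 = 15.4 J/K.

ΔS = 15.4 J/K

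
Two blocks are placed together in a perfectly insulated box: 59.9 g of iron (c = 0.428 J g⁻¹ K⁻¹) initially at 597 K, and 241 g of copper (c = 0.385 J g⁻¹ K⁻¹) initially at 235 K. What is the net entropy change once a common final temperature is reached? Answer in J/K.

Energy balance: T_f = (m₁c₁T₁ + m₂c₂T₂)/(m₁c₁ + m₂c₂) = 313.37 K.
ΔS₁ = m₁c₁ ln(T_f/T₁) = 25.6372 × ln(313.37/597) = -16.52 J/K.
ΔS₂ = m₂c₂ ln(T_f/T₂) = 92.785 × ln(313.37/235) = 26.7 J/K.
ΔS_total = -16.52 + 26.7 = 10.2 J/K.

ΔS_total = 10.2 J/K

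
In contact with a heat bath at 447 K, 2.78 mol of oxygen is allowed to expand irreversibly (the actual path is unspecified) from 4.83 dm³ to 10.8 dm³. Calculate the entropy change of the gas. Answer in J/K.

ΔS_gas = 18.6 J/K

Entropy is a state function, so ΔS_gas depends only on the end states.
For an isothermal ideal gas ΔS_gas = nR ln(V₂/V₁) = 2.78 × 8.314 × ln(10.8/4.83) = 18.6 J/K.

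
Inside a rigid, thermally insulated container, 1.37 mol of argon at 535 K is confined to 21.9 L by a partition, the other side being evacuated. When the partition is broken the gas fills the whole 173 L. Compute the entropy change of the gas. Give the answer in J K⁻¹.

No heat is exchanged and no work is done, so the ideal-gas temperature stays constant.
Entropy is a state function; using a reversible isothermal path, ΔS_gas = nR ln(V₂/V₁) = 1.37 × 8.314 × ln(173/21.9) = 23.5 J/K.

ΔS_gas = 23.5 J/K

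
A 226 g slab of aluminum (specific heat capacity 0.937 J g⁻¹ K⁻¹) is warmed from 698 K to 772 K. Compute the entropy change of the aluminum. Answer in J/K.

ΔS = 21.3 J/K

ΔS = ∫dQ_rev/T = m c ln(T₂/T₁) = 226 × 0.937 × ln(772/698) = 21.3 J/K.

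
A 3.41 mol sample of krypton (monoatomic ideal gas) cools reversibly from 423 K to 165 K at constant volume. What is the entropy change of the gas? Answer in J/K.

At constant volume, ΔS = nC_V ln(T₂/T₁) with C_V = 3R/2 = 12.47 J mol⁻¹ K⁻¹.
ΔS = 3.41 × 12.47 × ln(165/423) = -40 J/K.

ΔS = -40 J/K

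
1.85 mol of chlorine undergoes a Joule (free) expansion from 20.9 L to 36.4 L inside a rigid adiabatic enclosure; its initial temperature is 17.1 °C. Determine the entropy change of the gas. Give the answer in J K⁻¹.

For an ideal gas in free expansion Q = 0 and W = 0, so T is unchanged.
Entropy is a state function; using a reversible isothermal path, ΔS_gas = nR ln(V₂/V₁) = 1.85 × 8.314 × ln(36.4/20.9) = 8.53 J/K.

ΔS_gas = 8.53 J/K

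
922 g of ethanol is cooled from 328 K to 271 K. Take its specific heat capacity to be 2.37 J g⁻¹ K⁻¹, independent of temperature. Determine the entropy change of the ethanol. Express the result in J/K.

ΔS = -417 J/K

ΔS = ∫dQ_rev/T = m c ln(T₂/T₁) = 922 × 2.37 × ln(271/328) = -417 J/K.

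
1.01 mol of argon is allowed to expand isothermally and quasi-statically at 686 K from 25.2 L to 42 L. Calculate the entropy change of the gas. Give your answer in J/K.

ΔS_gas = 4.29 J/K

For an isothermal ideal gas ΔS_gas = nR ln(V₂/V₁) = 1.01 × 8.314 × ln(42/25.2) = 4.29 J/K.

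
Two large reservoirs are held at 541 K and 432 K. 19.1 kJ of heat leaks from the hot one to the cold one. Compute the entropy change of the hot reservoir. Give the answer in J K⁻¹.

ΔS_hot = -35.3 J/K

The hot reservoir loses heat Q, so ΔS_hot = −Q/T_H = −19100/541 = -35.3 J/K.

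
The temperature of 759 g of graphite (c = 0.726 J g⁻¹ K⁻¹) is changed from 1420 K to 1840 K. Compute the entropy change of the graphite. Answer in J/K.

ΔS = ∫dQ_rev/T = m c ln(T₂/T₁) = 759 × 0.726 × ln(1840/1420) = 143 J/K.

ΔS = 143 J/K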